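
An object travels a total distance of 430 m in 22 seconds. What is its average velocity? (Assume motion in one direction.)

v_avg = Δd / Δt = 430 / 22 = 19.55 m/s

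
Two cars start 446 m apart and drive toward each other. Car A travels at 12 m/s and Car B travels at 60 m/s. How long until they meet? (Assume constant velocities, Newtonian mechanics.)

Combined speed: v_combined = 12 + 60 = 72 m/s
Time to meet: t = d/v_combined = 446/72 = 6.19 s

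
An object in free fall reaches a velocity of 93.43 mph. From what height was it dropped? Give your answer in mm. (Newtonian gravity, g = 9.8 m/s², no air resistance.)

v = 93.43 mph × 0.44704 = 41.7669 m/s
h = v² / (2g) = 41.7669² / (2 × 9.8) = 89.0038 m
h = 89.0038 m / 0.001 = 89000 mm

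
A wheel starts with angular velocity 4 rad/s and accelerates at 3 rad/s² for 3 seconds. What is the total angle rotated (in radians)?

θ = ω₀t + ½αt² = 4×3 + ½×3×3² = 25.5 rad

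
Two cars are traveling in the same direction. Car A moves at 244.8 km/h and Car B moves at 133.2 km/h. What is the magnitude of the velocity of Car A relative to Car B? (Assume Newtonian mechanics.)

v_rel = |v_A - v_B| = |244.8 - 133.2| = 111.6 km/h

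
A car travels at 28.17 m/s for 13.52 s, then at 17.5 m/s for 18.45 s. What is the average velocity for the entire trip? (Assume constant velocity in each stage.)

d₁ = v₁t₁ = 28.17 × 13.52 = 380.8584 m
d₂ = v₂t₂ = 17.5 × 18.45 = 322.875 m
d_total = 703.7334 m, t_total = 31.97 s
v_avg = d_total/t_total = 703.7334/31.97 = 22.01 m/s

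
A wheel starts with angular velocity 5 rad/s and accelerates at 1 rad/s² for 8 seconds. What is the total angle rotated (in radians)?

θ = ω₀t + ½αt² = 5×8 + ½×1×8² = 72.0 rad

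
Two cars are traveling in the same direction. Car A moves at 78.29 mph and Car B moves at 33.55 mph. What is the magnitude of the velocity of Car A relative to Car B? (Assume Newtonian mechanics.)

v_rel = |v_A - v_B| = |78.29 - 33.55| = 44.74 mph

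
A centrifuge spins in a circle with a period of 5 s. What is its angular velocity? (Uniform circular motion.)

ω = 2π/T = 2π/5 = 1.2566 rad/s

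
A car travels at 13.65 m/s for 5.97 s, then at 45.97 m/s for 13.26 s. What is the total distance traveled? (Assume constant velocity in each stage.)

d₁ = v₁t₁ = 13.65 × 5.97 = 81.4905 m
d₂ = v₂t₂ = 45.97 × 13.26 = 609.5622 m
d_total = 81.4905 + 609.5622 = 691.05 m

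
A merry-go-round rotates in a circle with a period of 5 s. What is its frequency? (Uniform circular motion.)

f = 1/T = 1/5 = 0.2 Hz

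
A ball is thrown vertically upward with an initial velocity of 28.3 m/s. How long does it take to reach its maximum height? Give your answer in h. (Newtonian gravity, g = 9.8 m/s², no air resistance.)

t_up = v₀ / g = 28.3 / 9.8 = 2.88776 s
t_up = 2.88776 s / 3600.0 = 0.0008022 h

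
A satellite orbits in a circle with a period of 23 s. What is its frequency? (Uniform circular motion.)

f = 1/T = 1/23 = 0.0435 Hz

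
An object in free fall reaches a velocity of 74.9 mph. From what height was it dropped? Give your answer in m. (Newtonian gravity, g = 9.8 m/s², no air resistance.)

v = 74.9 mph × 0.44704 = 33.4833 m/s
h = v² / (2g) = 33.4833² / (2 × 9.8) = 57.2 m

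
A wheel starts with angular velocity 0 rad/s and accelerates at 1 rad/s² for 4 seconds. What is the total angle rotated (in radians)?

θ = ω₀t + ½αt² = 0×4 + ½×1×4² = 8.0 rad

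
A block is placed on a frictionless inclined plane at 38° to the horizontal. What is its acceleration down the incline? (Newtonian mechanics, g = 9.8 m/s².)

a = g sin(θ) = 9.8 × sin(38°) = 9.8 × 0.6157 = 6.03 m/s²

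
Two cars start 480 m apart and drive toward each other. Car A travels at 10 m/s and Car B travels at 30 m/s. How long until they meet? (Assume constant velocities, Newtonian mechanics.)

Combined speed: v_combined = 10 + 30 = 40 m/s
Time to meet: t = d/v_combined = 480/40 = 12.0 s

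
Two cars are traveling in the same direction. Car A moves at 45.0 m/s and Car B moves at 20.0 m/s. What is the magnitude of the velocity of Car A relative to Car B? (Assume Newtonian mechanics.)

v_rel = |v_A - v_B| = |45.0 - 20.0| = 25.0 m/s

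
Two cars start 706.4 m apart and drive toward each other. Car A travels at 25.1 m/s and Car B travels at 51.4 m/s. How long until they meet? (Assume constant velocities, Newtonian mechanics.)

Combined speed: v_combined = 25.1 + 51.4 = 76.5 m/s
Time to meet: t = d/v_combined = 706.4/76.5 = 9.23 s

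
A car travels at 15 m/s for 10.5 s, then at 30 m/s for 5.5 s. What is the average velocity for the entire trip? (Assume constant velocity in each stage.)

d₁ = v₁t₁ = 15 × 10.5 = 157.5 m
d₂ = v₂t₂ = 30 × 5.5 = 165.0 m
d_total = 322.5 m, t_total = 16.0 s
v_avg = d_total/t_total = 322.5/16.0 = 20.16 m/s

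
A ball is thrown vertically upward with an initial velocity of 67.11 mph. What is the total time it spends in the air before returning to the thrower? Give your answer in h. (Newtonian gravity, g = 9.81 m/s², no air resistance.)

v₀ = 67.11 mph × 0.44704 = 30.0009 m/s
t_total = 2 × v₀ / g = 2 × 30.0009 / 9.81 = 6.11639 s
t_total = 6.11639 s / 3600.0 = 0.001699 h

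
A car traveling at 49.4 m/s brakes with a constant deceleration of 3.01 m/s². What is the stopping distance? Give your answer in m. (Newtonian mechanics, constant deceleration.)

d = v₀² / (2a) = 49.4² / (2 × 3.01) = 2440.36 / 6.02 = 405.4 m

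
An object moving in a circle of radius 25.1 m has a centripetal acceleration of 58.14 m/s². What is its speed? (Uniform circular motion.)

v = √(a_c × r) = √(58.14 × 25.1) = 38.2 m/s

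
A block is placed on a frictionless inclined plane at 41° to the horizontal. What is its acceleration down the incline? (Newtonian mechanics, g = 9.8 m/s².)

a = g sin(θ) = 9.8 × sin(41°) = 9.8 × 0.6561 = 6.43 m/s²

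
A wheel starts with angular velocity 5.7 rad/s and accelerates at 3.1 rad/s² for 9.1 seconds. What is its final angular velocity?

ω = ω₀ + αt = 5.7 + 3.1 × 9.1 = 33.91 rad/s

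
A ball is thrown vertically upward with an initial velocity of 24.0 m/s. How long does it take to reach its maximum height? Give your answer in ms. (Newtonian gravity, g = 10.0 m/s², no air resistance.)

t_up = v₀ / g = 24.0 / 10.0 = 2.4 s
t_up = 2.4 s / 0.001 = 2400 ms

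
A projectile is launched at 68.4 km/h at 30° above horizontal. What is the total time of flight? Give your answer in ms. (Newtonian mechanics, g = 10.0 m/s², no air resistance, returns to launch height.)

v₀ = 68.4 km/h × 0.2777777777777778 = 19.0 m/s
T = 2 × v₀ × sin(θ) / g = 2 × 19.0 × sin(30°) / 10.0 = 2 × 19.0 × 0.5 / 10.0 = 1.9 s
T = 1.9 s / 0.001 = 1900 ms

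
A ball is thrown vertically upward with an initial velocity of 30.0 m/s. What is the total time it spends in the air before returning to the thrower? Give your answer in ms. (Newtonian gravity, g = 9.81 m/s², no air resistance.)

t_total = 2 × v₀ / g = 2 × 30.0 / 9.81 = 6.11621 s
t_total = 6.11621 s / 0.001 = 6116 ms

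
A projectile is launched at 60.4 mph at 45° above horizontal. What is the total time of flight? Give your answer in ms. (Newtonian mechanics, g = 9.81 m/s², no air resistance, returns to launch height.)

v₀ = 60.4 mph × 0.44704 = 27.0012 m/s
T = 2 × v₀ × sin(θ) / g = 2 × 27.0012 × sin(45°) / 9.81 = 2 × 27.0012 × 0.707107 / 9.81 = 3.89251 s
T = 3.89251 s / 0.001 = 3893 ms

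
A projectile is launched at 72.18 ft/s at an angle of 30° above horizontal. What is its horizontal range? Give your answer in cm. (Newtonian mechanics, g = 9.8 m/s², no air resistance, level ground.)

v₀ = 72.18 ft/s × 0.3048 = 22.0005 m/s
R = v₀² × sin(2θ) / g = 22.0005² × sin(2 × 30°) / 9.8 = 484.022 × 0.866025 / 9.8 = 42.773 m
R = 42.773 m / 0.01 = 4277 cm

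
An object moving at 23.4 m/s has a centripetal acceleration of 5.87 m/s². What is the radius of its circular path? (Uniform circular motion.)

r = v²/a_c = 23.4²/5.87 = 93.28 m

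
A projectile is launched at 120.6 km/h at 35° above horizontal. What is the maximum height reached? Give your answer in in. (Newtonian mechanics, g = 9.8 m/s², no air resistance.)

v₀ = 120.6 km/h × 0.2777777777777778 = 33.5 m/s
H = v₀² × sin²(θ) / (2g) = 33.5² × sin(35°)² / (2 × 9.8) = 1122.25 × 0.32899 / 19.6 = 18.8372 m
H = 18.8372 m / 0.0254 = 741.6 in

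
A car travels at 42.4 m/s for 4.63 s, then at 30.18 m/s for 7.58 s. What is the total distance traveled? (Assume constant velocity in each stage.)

d₁ = v₁t₁ = 42.4 × 4.63 = 196.312 m
d₂ = v₂t₂ = 30.18 × 7.58 = 228.7644 m
d_total = 196.312 + 228.7644 = 425.08 m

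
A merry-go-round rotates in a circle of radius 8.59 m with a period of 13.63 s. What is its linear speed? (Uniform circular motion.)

v = 2πr/T = 2π×8.59/13.63 = 3.96 m/s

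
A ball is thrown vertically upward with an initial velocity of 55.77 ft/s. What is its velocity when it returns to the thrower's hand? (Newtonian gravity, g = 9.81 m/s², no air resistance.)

By conservation of energy (no air resistance), the ball returns to the throw height with the same speed as launch, but directed downward.
|v_ground| = v₀ = 55.77 ft/s
v_ground = 55.77 ft/s (downward)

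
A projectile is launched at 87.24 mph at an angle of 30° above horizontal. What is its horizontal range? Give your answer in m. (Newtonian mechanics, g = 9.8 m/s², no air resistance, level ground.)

v₀ = 87.24 mph × 0.44704 = 38.9998 m/s
R = v₀² × sin(2θ) / g = 38.9998² × sin(2 × 30°) / 9.8 = 1520.98 × 0.866025 / 9.8 = 134.4 m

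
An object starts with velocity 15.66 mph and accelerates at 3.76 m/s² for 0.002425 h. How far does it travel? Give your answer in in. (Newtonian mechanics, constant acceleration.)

v₀ = 15.66 mph × 0.44704 = 7.00065 m/s
t = 0.002425 h × 3600.0 = 8.73 s
d = v₀ × t + ½ × a × t² = 7.00065 × 8.73 + 0.5 × 3.76 × 8.73² = 204.396 m
d = 204.396 m / 0.0254 = 8047 in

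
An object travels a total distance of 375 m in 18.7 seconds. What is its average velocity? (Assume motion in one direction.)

v_avg = Δd / Δt = 375 / 18.7 = 20.05 m/s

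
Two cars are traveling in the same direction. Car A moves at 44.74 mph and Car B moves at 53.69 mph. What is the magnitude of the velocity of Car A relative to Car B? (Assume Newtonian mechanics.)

v_rel = |v_A - v_B| = |44.74 - 53.69| = 8.95 mph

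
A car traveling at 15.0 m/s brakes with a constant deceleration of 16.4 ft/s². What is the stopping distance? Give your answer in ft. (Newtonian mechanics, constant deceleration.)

a = 16.4 ft/s² × 0.3048 = 4.99872 m/s²
d = v₀² / (2a) = 15.0² / (2 × 4.99872) = 225.0 / 9.99744 = 22.5058 m
d = 22.5058 m / 0.3048 = 73.84 ft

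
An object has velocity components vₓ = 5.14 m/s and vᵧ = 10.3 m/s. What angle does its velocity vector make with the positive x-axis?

θ = arctan(vᵧ/vₓ) = arctan(10.3/5.14) = 63.48°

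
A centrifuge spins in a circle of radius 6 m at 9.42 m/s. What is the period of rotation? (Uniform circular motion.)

T = 2πr/v = 2π×6/9.42 = 4.0 s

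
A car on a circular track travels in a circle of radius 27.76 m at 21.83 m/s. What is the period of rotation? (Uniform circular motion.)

T = 2πr/v = 2π×27.76/21.83 = 7.99 s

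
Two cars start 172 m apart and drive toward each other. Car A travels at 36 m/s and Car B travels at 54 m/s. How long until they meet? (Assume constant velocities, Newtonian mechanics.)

Combined speed: v_combined = 36 + 54 = 90 m/s
Time to meet: t = d/v_combined = 172/90 = 1.91 s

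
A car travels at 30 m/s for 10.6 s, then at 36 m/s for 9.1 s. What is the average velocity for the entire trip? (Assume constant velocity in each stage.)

d₁ = v₁t₁ = 30 × 10.6 = 318.0 m
d₂ = v₂t₂ = 36 × 9.1 = 327.6 m
d_total = 645.6 m, t_total = 19.7 s
v_avg = d_total/t_total = 645.6/19.7 = 32.77 m/s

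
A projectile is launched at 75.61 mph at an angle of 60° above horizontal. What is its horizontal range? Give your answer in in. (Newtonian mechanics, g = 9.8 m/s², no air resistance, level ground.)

v₀ = 75.61 mph × 0.44704 = 33.8007 m/s
R = v₀² × sin(2θ) / g = 33.8007² × sin(2 × 60°) / 9.8 = 1142.49 × 0.866025 / 9.8 = 100.962 m
R = 100.962 m / 0.0254 = 3975 in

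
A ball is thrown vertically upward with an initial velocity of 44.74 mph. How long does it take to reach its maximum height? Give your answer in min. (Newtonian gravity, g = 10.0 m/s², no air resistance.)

v₀ = 44.74 mph × 0.44704 = 20.0006 m/s
t_up = v₀ / g = 20.0006 / 10.0 = 2.00006 s
t_up = 2.00006 s / 60.0 = 0.03333 min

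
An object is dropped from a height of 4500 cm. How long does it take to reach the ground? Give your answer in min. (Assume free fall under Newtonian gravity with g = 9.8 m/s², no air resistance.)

h = 4500 cm × 0.01 = 45.0 m
t = √(2h/g) = √(2 × 45.0 / 9.8) = 3.03046 s
t = 3.03046 s / 60.0 = 0.05051 min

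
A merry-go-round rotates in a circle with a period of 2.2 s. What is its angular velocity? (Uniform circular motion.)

ω = 2π/T = 2π/2.2 = 2.856 rad/s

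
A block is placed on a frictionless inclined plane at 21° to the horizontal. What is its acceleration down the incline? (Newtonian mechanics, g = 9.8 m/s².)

a = g sin(θ) = 9.8 × sin(21°) = 9.8 × 0.3584 = 3.51 m/s²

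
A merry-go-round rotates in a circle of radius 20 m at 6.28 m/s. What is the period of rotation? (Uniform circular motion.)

T = 2πr/v = 2π×20/6.28 = 20.01 s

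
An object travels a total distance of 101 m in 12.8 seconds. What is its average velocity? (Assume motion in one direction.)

v_avg = Δd / Δt = 101 / 12.8 = 7.89 m/s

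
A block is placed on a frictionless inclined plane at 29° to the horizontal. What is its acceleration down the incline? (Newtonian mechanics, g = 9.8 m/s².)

a = g sin(θ) = 9.8 × sin(29°) = 9.8 × 0.4848 = 4.75 m/s²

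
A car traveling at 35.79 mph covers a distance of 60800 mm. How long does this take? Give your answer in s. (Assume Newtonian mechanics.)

d = 60800 mm × 0.001 = 60.8 m
v = 35.79 mph × 0.44704 = 15.9996 m/s
t = d / v = 60.8 / 15.9996 = 3.8 s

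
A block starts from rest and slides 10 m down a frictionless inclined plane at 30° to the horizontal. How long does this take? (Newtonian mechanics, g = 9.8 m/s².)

a = g sin(θ) = 9.8 × sin(30°) = 4.9 m/s²
t = √(2d/a) = √(2 × 10 / 4.9) = 2.02 s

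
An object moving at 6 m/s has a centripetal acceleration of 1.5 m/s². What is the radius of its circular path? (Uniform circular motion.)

r = v²/a_c = 6²/1.5 = 24.0 m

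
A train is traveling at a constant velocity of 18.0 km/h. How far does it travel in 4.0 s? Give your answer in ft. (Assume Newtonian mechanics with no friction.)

v = 18.0 km/h × 0.2777777777777778 = 5.0 m/s
d = v × t = 5.0 × 4.0 = 20.0 m
d = 20.0 m / 0.3048 = 65.62 ft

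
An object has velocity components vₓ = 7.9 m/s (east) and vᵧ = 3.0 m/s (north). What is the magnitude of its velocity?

|v| = √(vₓ² + vᵧ²) = √(7.9² + 3.0²) = √(71.41) = 8.45 m/s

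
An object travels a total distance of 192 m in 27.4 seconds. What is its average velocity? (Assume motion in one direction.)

v_avg = Δd / Δt = 192 / 27.4 = 7.01 m/s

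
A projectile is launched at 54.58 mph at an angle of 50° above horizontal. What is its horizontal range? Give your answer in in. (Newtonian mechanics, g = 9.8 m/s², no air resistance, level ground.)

v₀ = 54.58 mph × 0.44704 = 24.3994 m/s
R = v₀² × sin(2θ) / g = 24.3994² × sin(2 × 50°) / 9.8 = 595.331 × 0.984808 / 9.8 = 59.8252 m
R = 59.8252 m / 0.0254 = 2355 in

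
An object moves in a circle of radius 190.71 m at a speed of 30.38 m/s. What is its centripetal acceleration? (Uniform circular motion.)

a_c = v²/r = 30.38²/190.71 = 922.9444/190.71 = 4.84 m/s²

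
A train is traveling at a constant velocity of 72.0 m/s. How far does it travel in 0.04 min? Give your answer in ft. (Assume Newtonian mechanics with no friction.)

t = 0.04 min × 60.0 = 2.4 s
d = v × t = 72.0 × 2.4 = 172.8 m
d = 172.8 m / 0.3048 = 566.9 ft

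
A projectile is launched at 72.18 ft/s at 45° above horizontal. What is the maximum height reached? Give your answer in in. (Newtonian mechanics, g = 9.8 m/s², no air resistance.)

v₀ = 72.18 ft/s × 0.3048 = 22.0005 m/s
H = v₀² × sin²(θ) / (2g) = 22.0005² × sin(45°)² / (2 × 9.8) = 484.022 × 0.5 / 19.6 = 12.3475 m
H = 12.3475 m / 0.0254 = 486.1 in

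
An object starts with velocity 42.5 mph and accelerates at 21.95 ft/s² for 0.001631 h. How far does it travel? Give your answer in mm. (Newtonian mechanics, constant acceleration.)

v₀ = 42.5 mph × 0.44704 = 18.9992 m/s
a = 21.95 ft/s² × 0.3048 = 6.69036 m/s²
t = 0.001631 h × 3600.0 = 5.8716 s
d = v₀ × t + ½ × a × t² = 18.9992 × 5.8716 + 0.5 × 6.69036 × 5.8716² = 226.883 m
d = 226.883 m / 0.001 = 226900 mm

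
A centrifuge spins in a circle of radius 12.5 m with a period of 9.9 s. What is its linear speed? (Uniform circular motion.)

v = 2πr/T = 2π×12.5/9.9 = 7.93 m/s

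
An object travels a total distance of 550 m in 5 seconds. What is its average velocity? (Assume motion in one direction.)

v_avg = Δd / Δt = 550 / 5 = 110.0 m/s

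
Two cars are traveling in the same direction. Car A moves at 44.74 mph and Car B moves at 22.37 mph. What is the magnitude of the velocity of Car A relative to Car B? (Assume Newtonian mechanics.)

v_rel = |v_A - v_B| = |44.74 - 22.37| = 22.37 mph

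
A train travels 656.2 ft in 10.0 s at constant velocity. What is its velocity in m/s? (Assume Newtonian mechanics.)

d = 656.2 ft × 0.3048 = 200.01 m
v = d / t = 200.01 / 10.0 = 20.0 m/s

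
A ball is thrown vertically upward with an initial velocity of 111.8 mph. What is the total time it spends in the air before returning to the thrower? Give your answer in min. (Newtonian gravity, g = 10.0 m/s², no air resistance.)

v₀ = 111.8 mph × 0.44704 = 49.9791 m/s
t_total = 2 × v₀ / g = 2 × 49.9791 / 10.0 = 9.99582 s
t_total = 9.99582 s / 60.0 = 0.1666 min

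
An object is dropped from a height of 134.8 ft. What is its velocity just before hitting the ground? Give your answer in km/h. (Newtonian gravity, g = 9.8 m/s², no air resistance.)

h = 134.8 ft × 0.3048 = 41.087 m
v = √(2gh) = √(2 × 9.8 × 41.087) = 28.3779 m/s
v = 28.3779 m/s / 0.2777777777777778 = 102.2 km/h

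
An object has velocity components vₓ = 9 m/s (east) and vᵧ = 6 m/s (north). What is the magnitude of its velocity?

|v| = √(vₓ² + vᵧ²) = √(9² + 6²) = √(117) = 10.82 m/s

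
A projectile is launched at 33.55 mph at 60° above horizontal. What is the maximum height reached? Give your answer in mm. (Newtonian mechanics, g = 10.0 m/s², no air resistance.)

v₀ = 33.55 mph × 0.44704 = 14.9982 m/s
H = v₀² × sin²(θ) / (2g) = 14.9982² × sin(60°)² / (2 × 10.0) = 224.946 × 0.75 / 20.0 = 8.43548 m
H = 8.43548 m / 0.001 = 8435 mm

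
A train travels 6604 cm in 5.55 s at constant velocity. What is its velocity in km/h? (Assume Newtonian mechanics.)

d = 6604 cm × 0.01 = 66.04 m
v = d / t = 66.04 / 5.55 = 11.8991 m/s
v = 11.8991 m/s / 0.2777777777777778 = 42.84 km/h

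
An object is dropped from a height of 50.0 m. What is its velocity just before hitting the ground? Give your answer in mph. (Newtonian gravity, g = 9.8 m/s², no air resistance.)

v = √(2gh) = √(2 × 9.8 × 50.0) = 31.305 m/s
v = 31.305 m/s / 0.44704 = 70.03 mph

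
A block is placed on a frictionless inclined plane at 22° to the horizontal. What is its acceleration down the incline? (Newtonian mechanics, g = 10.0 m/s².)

a = g sin(θ) = 10.0 × sin(22°) = 10.0 × 0.3746 = 3.75 m/s²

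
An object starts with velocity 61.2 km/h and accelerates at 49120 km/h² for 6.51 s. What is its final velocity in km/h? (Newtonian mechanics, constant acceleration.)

v₀ = 61.2 km/h × 0.2777777777777778 = 17.0 m/s
a = 49120 km/h² × 7.716049382716049e-05 = 3.79012 m/s²
v = v₀ + a × t = 17.0 + 3.79012 × 6.51 = 41.6737 m/s
v = 41.6737 m/s / 0.2777777777777778 = 150.0 km/h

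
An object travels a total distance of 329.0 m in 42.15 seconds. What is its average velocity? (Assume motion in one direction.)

v_avg = Δd / Δt = 329.0 / 42.15 = 7.81 m/s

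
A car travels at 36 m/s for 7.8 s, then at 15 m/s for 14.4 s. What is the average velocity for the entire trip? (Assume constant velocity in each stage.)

d₁ = v₁t₁ = 36 × 7.8 = 280.8 m
d₂ = v₂t₂ = 15 × 14.4 = 216.0 m
d_total = 496.8 m, t_total = 22.2 s
v_avg = d_total/t_total = 496.8/22.2 = 22.38 m/s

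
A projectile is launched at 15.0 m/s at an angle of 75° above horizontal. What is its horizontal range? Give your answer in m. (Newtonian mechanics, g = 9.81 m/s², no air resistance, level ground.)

R = v₀² × sin(2θ) / g = 15.0² × sin(2 × 75°) / 9.81 = 225.0 × 0.5 / 9.81 = 11.47 m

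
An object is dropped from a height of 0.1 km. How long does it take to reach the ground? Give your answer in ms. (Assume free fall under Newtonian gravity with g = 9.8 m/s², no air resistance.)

h = 0.1 km × 1000.0 = 100.0 m
t = √(2h/g) = √(2 × 100.0 / 9.8) = 4.51754 s
t = 4.51754 s / 0.001 = 4518 ms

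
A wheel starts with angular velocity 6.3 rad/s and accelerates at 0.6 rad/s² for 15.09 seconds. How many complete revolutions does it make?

θ = ω₀t + ½αt² = 6.3×15.09 + ½×0.6×15.09² = 163.37943 rad
Total revolutions = θ/(2π) = 163.37943/(2π) = 26.0
Complete revolutions = ⌊26.0⌋ = 26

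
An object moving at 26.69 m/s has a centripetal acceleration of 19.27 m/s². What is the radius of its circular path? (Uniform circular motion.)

r = v²/a_c = 26.69²/19.27 = 36.97 m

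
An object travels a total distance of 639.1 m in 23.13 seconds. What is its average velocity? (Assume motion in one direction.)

v_avg = Δd / Δt = 639.1 / 23.13 = 27.63 m/s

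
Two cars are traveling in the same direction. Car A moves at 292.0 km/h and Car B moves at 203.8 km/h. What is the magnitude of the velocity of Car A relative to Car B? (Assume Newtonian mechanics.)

v_rel = |v_A - v_B| = |292.0 - 203.8| = 88.2 km/h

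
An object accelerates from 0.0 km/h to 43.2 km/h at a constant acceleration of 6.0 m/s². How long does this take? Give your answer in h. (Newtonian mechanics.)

v₀ = 0.0 km/h × 0.2777777777777778 = 0.0 m/s
v = 43.2 km/h × 0.2777777777777778 = 12.0 m/s
t = (v - v₀) / a = (12.0 - 0.0) / 6.0 = 2.0 s
t = 2.0 s / 3600.0 = 0.0005556 h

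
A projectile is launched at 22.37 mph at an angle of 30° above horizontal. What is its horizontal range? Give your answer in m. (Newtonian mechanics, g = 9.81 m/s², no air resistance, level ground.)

v₀ = 22.37 mph × 0.44704 = 10.00028 m/s
R = v₀² × sin(2θ) / g = 10.00028² × sin(2 × 30°) / 9.81 = 100.0056 × 0.8660254 / 9.81 = 8.828 m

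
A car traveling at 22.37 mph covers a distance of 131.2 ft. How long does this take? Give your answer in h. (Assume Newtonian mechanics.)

d = 131.2 ft × 0.3048 = 39.9898 m
v = 22.37 mph × 0.44704 = 10.0003 m/s
t = d / v = 39.9898 / 10.0003 = 3.99886 s
t = 3.99886 s / 3600.0 = 0.001111 h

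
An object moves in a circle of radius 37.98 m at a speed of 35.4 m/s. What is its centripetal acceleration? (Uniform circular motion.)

a_c = v²/r = 35.4²/37.98 = 1253.16/37.98 = 33.0 m/s²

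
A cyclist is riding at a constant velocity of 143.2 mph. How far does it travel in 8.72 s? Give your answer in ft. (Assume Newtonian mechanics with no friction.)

v = 143.2 mph × 0.44704 = 64.0161 m/s
d = v × t = 64.0161 × 8.72 = 558.22 m
d = 558.22 m / 0.3048 = 1831 ft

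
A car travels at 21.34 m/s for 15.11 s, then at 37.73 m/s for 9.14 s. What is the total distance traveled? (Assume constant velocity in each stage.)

d₁ = v₁t₁ = 21.34 × 15.11 = 322.4474 m
d₂ = v₂t₂ = 37.73 × 9.14 = 344.8522 m
d_total = 322.4474 + 344.8522 = 667.3 m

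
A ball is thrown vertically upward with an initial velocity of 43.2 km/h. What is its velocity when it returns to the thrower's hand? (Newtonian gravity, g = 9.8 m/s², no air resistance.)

By conservation of energy (no air resistance), the ball returns to the throw height with the same speed as launch, but directed downward.
|v_ground| = v₀ = 43.2 km/h
v_ground = 43.2 km/h (downward)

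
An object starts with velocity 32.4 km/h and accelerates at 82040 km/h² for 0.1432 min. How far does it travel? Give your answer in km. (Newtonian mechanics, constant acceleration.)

v₀ = 32.4 km/h × 0.2777777777777778 = 9.0 m/s
a = 82040 km/h² × 7.716049382716049e-05 = 6.33025 m/s²
t = 0.1432 min × 60.0 = 8.592 s
d = v₀ × t + ½ × a × t² = 9.0 × 8.592 + 0.5 × 6.33025 × 8.592² = 310.985 m
d = 310.985 m / 1000.0 = 0.311 km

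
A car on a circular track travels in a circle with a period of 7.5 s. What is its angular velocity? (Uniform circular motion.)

ω = 2π/T = 2π/7.5 = 0.8378 rad/s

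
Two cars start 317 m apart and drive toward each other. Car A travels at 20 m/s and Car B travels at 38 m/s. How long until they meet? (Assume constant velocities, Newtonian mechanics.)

Combined speed: v_combined = 20 + 38 = 58 m/s
Time to meet: t = d/v_combined = 317/58 = 5.47 s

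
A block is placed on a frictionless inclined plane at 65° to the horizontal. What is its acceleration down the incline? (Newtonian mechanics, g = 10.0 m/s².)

a = g sin(θ) = 10.0 × sin(65°) = 10.0 × 0.9063 = 9.06 m/s²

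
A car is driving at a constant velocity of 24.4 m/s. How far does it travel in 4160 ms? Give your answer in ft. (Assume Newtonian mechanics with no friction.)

t = 4160 ms × 0.001 = 4.16 s
d = v × t = 24.4 × 4.16 = 101.504 m
d = 101.504 m / 0.3048 = 333.0 ft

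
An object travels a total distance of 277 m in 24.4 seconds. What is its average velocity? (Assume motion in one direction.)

v_avg = Δd / Δt = 277 / 24.4 = 11.35 m/s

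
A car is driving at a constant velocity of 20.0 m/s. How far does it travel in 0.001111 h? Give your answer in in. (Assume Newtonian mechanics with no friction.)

t = 0.001111 h × 3600.0 = 3.9996 s
d = v × t = 20.0 × 3.9996 = 79.992 m
d = 79.992 m / 0.0254 = 3149 in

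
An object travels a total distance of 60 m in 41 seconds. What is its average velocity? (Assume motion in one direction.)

v_avg = Δd / Δt = 60 / 41 = 1.46 m/s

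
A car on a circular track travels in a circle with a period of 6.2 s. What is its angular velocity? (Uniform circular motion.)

ω = 2π/T = 2π/6.2 = 1.0134 rad/s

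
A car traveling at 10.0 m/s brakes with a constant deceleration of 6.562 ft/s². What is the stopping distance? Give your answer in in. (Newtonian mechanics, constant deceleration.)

a = 6.562 ft/s² × 0.3048 = 2.0001 m/s²
d = v₀² / (2a) = 10.0² / (2 × 2.0001) = 100.0 / 4.0002 = 24.9988 m
d = 24.9988 m / 0.0254 = 984.2 in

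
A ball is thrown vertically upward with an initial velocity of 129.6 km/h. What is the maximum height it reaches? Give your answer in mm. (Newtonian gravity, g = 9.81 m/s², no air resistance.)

v₀ = 129.6 km/h × 0.2777777777777778 = 36.0 m/s
h_max = v₀² / (2g) = 36.0² / (2 × 9.81) = 1296.0 / 19.62 = 66.055 m
h_max = 66.055 m / 0.001 = 66060 mm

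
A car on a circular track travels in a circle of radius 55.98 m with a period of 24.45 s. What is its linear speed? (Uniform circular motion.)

v = 2πr/T = 2π×55.98/24.45 = 14.39 m/s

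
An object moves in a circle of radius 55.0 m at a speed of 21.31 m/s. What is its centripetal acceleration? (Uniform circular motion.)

a_c = v²/r = 21.31²/55.0 = 454.1161/55.0 = 8.26 m/s²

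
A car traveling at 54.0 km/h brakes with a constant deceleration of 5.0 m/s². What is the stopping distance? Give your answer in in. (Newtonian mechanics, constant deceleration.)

v₀ = 54.0 km/h × 0.2777777777777778 = 15.0 m/s
d = v₀² / (2a) = 15.0² / (2 × 5.0) = 225.0 / 10.0 = 22.5 m
d = 22.5 m / 0.0254 = 885.8 in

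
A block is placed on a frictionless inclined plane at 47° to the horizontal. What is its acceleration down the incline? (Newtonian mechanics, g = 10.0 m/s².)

a = g sin(θ) = 10.0 × sin(47°) = 10.0 × 0.7314 = 7.31 m/s²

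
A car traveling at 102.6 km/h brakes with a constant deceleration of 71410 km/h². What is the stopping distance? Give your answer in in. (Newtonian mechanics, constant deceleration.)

v₀ = 102.6 km/h × 0.2777777777777778 = 28.5 m/s
a = 71410 km/h² × 7.716049382716049e-05 = 5.51003 m/s²
d = v₀² / (2a) = 28.5² / (2 × 5.51003) = 812.25 / 11.0201 = 73.7062 m
d = 73.7062 m / 0.0254 = 2902 in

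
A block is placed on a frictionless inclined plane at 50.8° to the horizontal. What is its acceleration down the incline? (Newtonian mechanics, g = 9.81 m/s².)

a = g sin(θ) = 9.81 × sin(50.8°) = 9.81 × 0.7749 = 7.6 m/s²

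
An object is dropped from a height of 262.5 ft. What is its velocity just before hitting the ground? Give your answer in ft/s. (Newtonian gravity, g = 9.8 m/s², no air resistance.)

h = 262.5 ft × 0.3048 = 80.01 m
v = √(2gh) = √(2 × 9.8 × 80.01) = 39.6005 m/s
v = 39.6005 m/s / 0.3048 = 129.9 ft/s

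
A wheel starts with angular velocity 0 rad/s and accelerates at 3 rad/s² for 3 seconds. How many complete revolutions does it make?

θ = ω₀t + ½αt² = 0×3 + ½×3×3² = 13.5 rad
Total revolutions = θ/(2π) = 13.5/(2π) = 2.15
Complete revolutions = ⌊2.15⌋ = 2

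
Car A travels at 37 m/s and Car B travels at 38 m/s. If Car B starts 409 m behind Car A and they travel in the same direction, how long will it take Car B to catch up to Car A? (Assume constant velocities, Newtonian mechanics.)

Relative speed: v_rel = 38 - 37 = 1 m/s
Time to catch: t = d₀/v_rel = 409/1 = 409.0 s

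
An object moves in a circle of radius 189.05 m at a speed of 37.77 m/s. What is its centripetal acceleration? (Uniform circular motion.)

a_c = v²/r = 37.77²/189.05 = 1426.5729/189.05 = 7.55 m/s²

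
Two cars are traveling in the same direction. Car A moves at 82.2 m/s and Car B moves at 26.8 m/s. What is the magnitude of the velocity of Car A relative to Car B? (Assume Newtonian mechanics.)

v_rel = |v_A - v_B| = |82.2 - 26.8| = 55.4 m/s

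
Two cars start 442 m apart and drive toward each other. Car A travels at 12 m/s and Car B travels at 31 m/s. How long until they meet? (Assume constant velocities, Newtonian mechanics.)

Combined speed: v_combined = 12 + 31 = 43 m/s
Time to meet: t = d/v_combined = 442/43 = 10.28 s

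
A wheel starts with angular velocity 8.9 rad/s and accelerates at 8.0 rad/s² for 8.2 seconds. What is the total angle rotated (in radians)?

θ = ω₀t + ½αt² = 8.9×8.2 + ½×8.0×8.2² = 341.94 rad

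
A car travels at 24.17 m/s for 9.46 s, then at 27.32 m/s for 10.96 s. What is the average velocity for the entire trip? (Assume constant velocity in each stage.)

d₁ = v₁t₁ = 24.17 × 9.46 = 228.6482 m
d₂ = v₂t₂ = 27.32 × 10.96 = 299.4272 m
d_total = 528.0754 m, t_total = 20.42 s
v_avg = d_total/t_total = 528.0754/20.42 = 25.86 m/s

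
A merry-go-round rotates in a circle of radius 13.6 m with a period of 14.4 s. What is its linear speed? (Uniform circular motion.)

v = 2πr/T = 2π×13.6/14.4 = 5.93 m/s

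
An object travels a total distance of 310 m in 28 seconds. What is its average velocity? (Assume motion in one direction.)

v_avg = Δd / Δt = 310 / 28 = 11.07 m/s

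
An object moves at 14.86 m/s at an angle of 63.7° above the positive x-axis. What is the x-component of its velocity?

vₓ = v cos(θ) = 14.86 × cos(63.7°) = 6.58 m/s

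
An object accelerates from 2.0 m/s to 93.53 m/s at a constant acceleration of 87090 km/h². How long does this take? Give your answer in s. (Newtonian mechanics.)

a = 87090 km/h² × 7.716049382716049e-05 = 6.71991 m/s²
t = (v - v₀) / a = (93.53 - 2.0) / 6.71991 = 13.62 s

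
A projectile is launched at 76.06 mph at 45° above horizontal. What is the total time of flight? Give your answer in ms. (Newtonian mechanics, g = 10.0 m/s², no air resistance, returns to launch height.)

v₀ = 76.06 mph × 0.44704 = 34.0019 m/s
T = 2 × v₀ × sin(θ) / g = 2 × 34.0019 × sin(45°) / 10.0 = 2 × 34.0019 × 0.707107 / 10.0 = 4.8086 s
T = 4.8086 s / 0.001 = 4809 ms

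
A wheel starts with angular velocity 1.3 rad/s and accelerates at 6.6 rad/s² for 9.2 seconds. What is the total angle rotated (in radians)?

θ = ω₀t + ½αt² = 1.3×9.2 + ½×6.6×9.2² = 291.27 rad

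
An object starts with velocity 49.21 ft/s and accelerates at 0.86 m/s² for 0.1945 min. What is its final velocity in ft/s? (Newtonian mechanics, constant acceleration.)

v₀ = 49.21 ft/s × 0.3048 = 14.9992 m/s
t = 0.1945 min × 60.0 = 11.67 s
v = v₀ + a × t = 14.9992 + 0.86 × 11.67 = 25.0354 m/s
v = 25.0354 m/s / 0.3048 = 82.14 ft/s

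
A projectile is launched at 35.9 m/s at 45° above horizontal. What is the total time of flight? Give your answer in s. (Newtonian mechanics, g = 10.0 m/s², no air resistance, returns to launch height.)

T = 2 × v₀ × sin(θ) / g = 2 × 35.9 × sin(45°) / 10.0 = 2 × 35.9 × 0.707107 / 10.0 = 5.077 s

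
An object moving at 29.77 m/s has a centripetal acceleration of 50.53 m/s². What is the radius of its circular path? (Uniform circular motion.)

r = v²/a_c = 29.77²/50.53 = 17.54 m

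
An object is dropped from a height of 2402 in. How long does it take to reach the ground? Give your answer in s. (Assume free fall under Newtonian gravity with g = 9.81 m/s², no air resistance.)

h = 2402 in × 0.0254 = 61.0108 m
t = √(2h/g) = √(2 × 61.0108 / 9.81) = 3.527 s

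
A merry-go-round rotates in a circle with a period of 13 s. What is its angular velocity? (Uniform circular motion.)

ω = 2π/T = 2π/13 = 0.4833 rad/s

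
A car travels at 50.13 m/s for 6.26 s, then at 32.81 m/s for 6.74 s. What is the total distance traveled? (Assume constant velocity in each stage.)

d₁ = v₁t₁ = 50.13 × 6.26 = 313.8138 m
d₂ = v₂t₂ = 32.81 × 6.74 = 221.1394 m
d_total = 313.8138 + 221.1394 = 534.95 m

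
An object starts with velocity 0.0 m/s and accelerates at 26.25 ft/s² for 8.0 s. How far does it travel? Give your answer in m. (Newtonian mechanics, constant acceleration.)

a = 26.25 ft/s² × 0.3048 = 8.001 m/s²
d = v₀ × t + ½ × a × t² = 0.0 × 8.0 + 0.5 × 8.001 × 8.0² = 256.0 m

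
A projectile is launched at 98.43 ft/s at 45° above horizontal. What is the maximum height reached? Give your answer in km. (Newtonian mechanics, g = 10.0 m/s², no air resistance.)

v₀ = 98.43 ft/s × 0.3048 = 30.0015 m/s
H = v₀² × sin²(θ) / (2g) = 30.0015² × sin(45°)² / (2 × 10.0) = 900.09 × 0.5 / 20.0 = 22.5023 m
H = 22.5023 m / 1000.0 = 0.0225 km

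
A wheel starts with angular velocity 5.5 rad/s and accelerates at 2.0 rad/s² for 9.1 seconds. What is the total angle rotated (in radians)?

θ = ω₀t + ½αt² = 5.5×9.1 + ½×2.0×9.1² = 132.86 rad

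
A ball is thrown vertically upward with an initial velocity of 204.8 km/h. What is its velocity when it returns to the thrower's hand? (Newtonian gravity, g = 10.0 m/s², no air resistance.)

By conservation of energy (no air resistance), the ball returns to the throw height with the same speed as launch, but directed downward.
|v_ground| = v₀ = 204.8 km/h
v_ground = 204.8 km/h (downward)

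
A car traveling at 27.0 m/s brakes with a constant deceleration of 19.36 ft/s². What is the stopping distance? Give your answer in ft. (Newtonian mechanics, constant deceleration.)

a = 19.36 ft/s² × 0.3048 = 5.90093 m/s²
d = v₀² / (2a) = 27.0² / (2 × 5.90093) = 729.0 / 11.8019 = 61.7697 m
d = 61.7697 m / 0.3048 = 202.7 ft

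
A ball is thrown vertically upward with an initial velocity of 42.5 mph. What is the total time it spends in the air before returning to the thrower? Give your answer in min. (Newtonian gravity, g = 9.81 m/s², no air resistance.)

v₀ = 42.5 mph × 0.44704 = 18.9992 m/s
t_total = 2 × v₀ / g = 2 × 18.9992 / 9.81 = 3.87344 s
t_total = 3.87344 s / 60.0 = 0.06456 min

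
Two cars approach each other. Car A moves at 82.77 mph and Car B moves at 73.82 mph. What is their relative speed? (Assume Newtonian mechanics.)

v_rel = v_A + v_B = 82.77 + 73.82 = 156.59 mph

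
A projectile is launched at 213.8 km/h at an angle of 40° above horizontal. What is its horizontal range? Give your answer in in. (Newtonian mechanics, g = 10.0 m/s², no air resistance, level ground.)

v₀ = 213.8 km/h × 0.2777777777777778 = 59.3889 m/s
R = v₀² × sin(2θ) / g = 59.3889² × sin(2 × 40°) / 10.0 = 3527.04 × 0.984808 / 10.0 = 347.346 m
R = 347.346 m / 0.0254 = 13680 in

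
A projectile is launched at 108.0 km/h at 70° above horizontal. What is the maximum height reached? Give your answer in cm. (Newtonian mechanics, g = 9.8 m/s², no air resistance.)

v₀ = 108.0 km/h × 0.2777777777777778 = 30.0 m/s
H = v₀² × sin²(θ) / (2g) = 30.0² × sin(70°)² / (2 × 9.8) = 900.0 × 0.883022 / 19.6 = 40.5469 m
H = 40.5469 m / 0.01 = 4055 cm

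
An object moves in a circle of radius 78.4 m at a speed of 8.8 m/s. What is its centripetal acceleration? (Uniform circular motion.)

a_c = v²/r = 8.8²/78.4 = 77.44/78.4 = 0.99 m/s²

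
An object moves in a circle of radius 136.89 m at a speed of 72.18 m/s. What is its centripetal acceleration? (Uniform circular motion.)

a_c = v²/r = 72.18²/136.89 = 5209.9524/136.89 = 38.06 m/s²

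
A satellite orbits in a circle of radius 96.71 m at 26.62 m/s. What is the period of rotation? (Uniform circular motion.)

T = 2πr/v = 2π×96.71/26.62 = 22.83 s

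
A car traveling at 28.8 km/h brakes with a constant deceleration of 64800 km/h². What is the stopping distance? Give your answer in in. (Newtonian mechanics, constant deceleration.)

v₀ = 28.8 km/h × 0.2777777777777778 = 8.0 m/s
a = 64800 km/h² × 7.716049382716049e-05 = 5.0 m/s²
d = v₀² / (2a) = 8.0² / (2 × 5.0) = 64.0 / 10.0 = 6.4 m
d = 6.4 m / 0.0254 = 252.0 in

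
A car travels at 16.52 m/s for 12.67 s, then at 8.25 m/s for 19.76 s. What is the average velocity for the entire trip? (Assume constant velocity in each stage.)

d₁ = v₁t₁ = 16.52 × 12.67 = 209.3084 m
d₂ = v₂t₂ = 8.25 × 19.76 = 163.02 m
d_total = 372.3284 m, t_total = 32.43 s
v_avg = d_total/t_total = 372.3284/32.43 = 11.48 m/s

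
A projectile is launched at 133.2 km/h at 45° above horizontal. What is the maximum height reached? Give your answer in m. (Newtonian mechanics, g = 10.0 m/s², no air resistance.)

v₀ = 133.2 km/h × 0.2777777777777778 = 37.0 m/s
H = v₀² × sin²(θ) / (2g) = 37.0² × sin(45°)² / (2 × 10.0) = 1369.0 × 0.5 / 20.0 = 34.23 m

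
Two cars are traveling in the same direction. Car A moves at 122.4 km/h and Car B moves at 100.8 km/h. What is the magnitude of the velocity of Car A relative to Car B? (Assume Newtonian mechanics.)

v_rel = |v_A - v_B| = |122.4 - 100.8| = 21.6 km/h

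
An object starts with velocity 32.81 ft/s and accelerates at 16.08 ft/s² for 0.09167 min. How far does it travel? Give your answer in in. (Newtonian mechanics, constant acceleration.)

v₀ = 32.81 ft/s × 0.3048 = 10.0005 m/s
a = 16.08 ft/s² × 0.3048 = 4.90118 m/s²
t = 0.09167 min × 60.0 = 5.5002 s
d = v₀ × t + ½ × a × t² = 10.0005 × 5.5002 + 0.5 × 4.90118 × 5.5002² = 129.14 m
d = 129.14 m / 0.0254 = 5084 in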